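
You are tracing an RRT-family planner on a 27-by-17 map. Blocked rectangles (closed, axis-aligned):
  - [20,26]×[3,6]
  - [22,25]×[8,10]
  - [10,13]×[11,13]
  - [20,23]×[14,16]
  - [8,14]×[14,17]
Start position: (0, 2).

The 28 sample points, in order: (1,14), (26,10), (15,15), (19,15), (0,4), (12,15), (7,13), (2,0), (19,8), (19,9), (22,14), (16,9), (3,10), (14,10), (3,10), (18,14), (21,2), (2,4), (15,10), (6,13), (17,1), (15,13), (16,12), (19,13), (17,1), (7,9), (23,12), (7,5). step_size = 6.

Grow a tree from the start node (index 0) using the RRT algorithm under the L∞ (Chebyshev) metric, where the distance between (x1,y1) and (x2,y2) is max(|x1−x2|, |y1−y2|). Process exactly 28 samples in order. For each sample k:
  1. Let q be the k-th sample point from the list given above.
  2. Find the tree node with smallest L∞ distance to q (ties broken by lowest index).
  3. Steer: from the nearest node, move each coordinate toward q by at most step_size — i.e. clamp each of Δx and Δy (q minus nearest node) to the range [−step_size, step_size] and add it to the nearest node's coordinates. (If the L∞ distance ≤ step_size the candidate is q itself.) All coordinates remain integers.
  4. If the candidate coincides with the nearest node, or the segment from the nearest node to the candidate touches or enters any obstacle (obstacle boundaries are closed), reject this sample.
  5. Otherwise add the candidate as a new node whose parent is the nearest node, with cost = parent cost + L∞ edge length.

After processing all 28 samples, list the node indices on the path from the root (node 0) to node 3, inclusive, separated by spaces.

1. q=(1,14) nearest=0 d=12 new=(1,8) → add node 1 parent=0 cost=6
2. q=(26,10) nearest=1 d=25 new=(7,10) → add node 2 parent=1 cost=12
3. q=(15,15) nearest=2 d=8 new=(13,15) → blocked by [10,13]×[11,13], reject
4. q=(19,15) nearest=2 d=12 new=(13,15) → blocked by [10,13]×[11,13], reject
5. q=(0,4) nearest=0 d=2 new=(0,4) → add node 3 parent=0 cost=2
6. q=(12,15) nearest=2 d=5 new=(12,15) → blocked by [10,13]×[11,13], reject
7. q=(7,13) nearest=2 d=3 new=(7,13) → add node 4 parent=2 cost=15
8. q=(2,0) nearest=0 d=2 new=(2,0) → add node 5 parent=0 cost=2
9. q=(19,8) nearest=2 d=12 new=(13,8) → add node 6 parent=2 cost=18
10. q=(19,9) nearest=6 d=6 new=(19,9) → add node 7 parent=6 cost=24
11. q=(22,14) nearest=7 d=5 new=(22,14) → blocked by [20,23]×[14,16], reject
12. q=(16,9) nearest=6 d=3 new=(16,9) → add node 8 parent=6 cost=21
13. q=(3,10) nearest=1 d=2 new=(3,10) → add node 9 parent=1 cost=8
14. q=(14,10) nearest=6 d=2 new=(14,10) → add node 10 parent=6 cost=20
15. q=(3,10) nearest=9 d=0 → coincident, reject
16. q=(18,14) nearest=10 d=4 new=(18,14) → add node 11 parent=10 cost=24
17. q=(21,2) nearest=7 d=7 new=(21,3) → blocked by [20,26]×[3,6], reject
18. q=(2,4) nearest=0 d=2 new=(2,4) → add node 12 parent=0 cost=2
19. q=(15,10) nearest=8 d=1 new=(15,10) → add node 13 parent=8 cost=22
20. q=(6,13) nearest=4 d=1 new=(6,13) → add node 14 parent=4 cost=16
21. q=(17,1) nearest=6 d=7 new=(17,2) → add node 15 parent=6 cost=24
22. q=(15,13) nearest=10 d=3 new=(15,13) → add node 16 parent=10 cost=23
23. q=(16,12) nearest=16 d=1 new=(16,12) → add node 17 parent=16 cost=24
24. q=(19,13) nearest=11 d=1 new=(19,13) → add node 18 parent=11 cost=25
25. q=(17,1) nearest=15 d=1 new=(17,1) → add node 19 parent=15 cost=25
26. q=(7,9) nearest=2 d=1 new=(7,9) → add node 20 parent=2 cost=13
27. q=(23,12) nearest=7 d=4 new=(23,12) → add node 21 parent=7 cost=28
28. q=(7,5) nearest=20 d=4 new=(7,5) → add node 22 parent=20 cost=17

Path: 0 3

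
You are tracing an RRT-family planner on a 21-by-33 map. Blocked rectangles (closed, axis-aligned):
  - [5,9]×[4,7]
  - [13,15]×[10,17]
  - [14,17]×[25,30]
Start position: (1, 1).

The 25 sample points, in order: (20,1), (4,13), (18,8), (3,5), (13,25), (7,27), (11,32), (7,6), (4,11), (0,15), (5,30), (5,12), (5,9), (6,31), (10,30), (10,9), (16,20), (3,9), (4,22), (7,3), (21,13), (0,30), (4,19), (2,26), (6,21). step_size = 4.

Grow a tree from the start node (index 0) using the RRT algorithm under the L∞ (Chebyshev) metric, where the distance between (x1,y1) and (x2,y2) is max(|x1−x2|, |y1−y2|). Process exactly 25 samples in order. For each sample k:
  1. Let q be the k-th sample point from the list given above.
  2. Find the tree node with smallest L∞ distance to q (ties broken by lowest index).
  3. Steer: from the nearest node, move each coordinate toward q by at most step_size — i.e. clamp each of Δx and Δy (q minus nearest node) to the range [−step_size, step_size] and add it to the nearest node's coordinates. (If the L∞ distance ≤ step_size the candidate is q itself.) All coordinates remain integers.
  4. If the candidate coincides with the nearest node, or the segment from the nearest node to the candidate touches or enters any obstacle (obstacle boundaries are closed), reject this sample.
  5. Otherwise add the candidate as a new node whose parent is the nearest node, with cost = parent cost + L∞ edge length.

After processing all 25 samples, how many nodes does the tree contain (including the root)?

1. q=(20,1) nearest=0 d=19 new=(5,1) → add node 1 parent=0 cost=4
2. q=(4,13) nearest=0 d=12 new=(4,5) → add node 2 parent=0 cost=4
3. q=(18,8) nearest=1 d=13 new=(9,5) → blocked by [5,9]×[4,7], reject
4. q=(3,5) nearest=2 d=1 new=(3,5) → add node 3 parent=2 cost=5
5. q=(13,25) nearest=2 d=20 new=(8,9) → blocked by [5,9]×[4,7], reject
6. q=(7,27) nearest=2 d=22 new=(7,9) → blocked by [5,9]×[4,7], reject
7. q=(11,32) nearest=2 d=27 new=(8,9) → blocked by [5,9]×[4,7], reject
8. q=(7,6) nearest=2 d=3 new=(7,6) → blocked by [5,9]×[4,7], reject
9. q=(4,11) nearest=2 d=6 new=(4,9) → add node 4 parent=2 cost=8
10. q=(0,15) nearest=4 d=6 new=(0,13) → add node 5 parent=4 cost=12
11. q=(5,30) nearest=5 d=17 new=(4,17) → add node 6 parent=5 cost=16
12. q=(5,12) nearest=4 d=3 new=(5,12) → add node 7 parent=4 cost=11
13. q=(5,9) nearest=4 d=1 new=(5,9) → add node 8 parent=4 cost=9
14. q=(6,31) nearest=6 d=14 new=(6,21) → add node 9 parent=6 cost=20
15. q=(10,30) nearest=9 d=9 new=(10,25) → add node 10 parent=9 cost=24
16. q=(10,9) nearest=7 d=5 new=(9,9) → add node 11 parent=7 cost=15
17. q=(16,20) nearest=10 d=6 new=(14,21) → add node 12 parent=10 cost=28
18. q=(3,9) nearest=4 d=1 new=(3,9) → add node 13 parent=4 cost=9
19. q=(4,22) nearest=9 d=2 new=(4,22) → add node 14 parent=9 cost=22
20. q=(7,3) nearest=1 d=2 new=(7,3) → add node 15 parent=1 cost=6
21. q=(21,13) nearest=12 d=8 new=(18,17) → add node 16 parent=12 cost=32
22. q=(0,30) nearest=14 d=8 new=(0,26) → add node 17 parent=14 cost=26
23. q=(4,19) nearest=6 d=2 new=(4,19) → add node 18 parent=6 cost=18
24. q=(2,26) nearest=17 d=2 new=(2,26) → add node 19 parent=17 cost=28
25. q=(6,21) nearest=9 d=0 → coincident, reject

Node count: 20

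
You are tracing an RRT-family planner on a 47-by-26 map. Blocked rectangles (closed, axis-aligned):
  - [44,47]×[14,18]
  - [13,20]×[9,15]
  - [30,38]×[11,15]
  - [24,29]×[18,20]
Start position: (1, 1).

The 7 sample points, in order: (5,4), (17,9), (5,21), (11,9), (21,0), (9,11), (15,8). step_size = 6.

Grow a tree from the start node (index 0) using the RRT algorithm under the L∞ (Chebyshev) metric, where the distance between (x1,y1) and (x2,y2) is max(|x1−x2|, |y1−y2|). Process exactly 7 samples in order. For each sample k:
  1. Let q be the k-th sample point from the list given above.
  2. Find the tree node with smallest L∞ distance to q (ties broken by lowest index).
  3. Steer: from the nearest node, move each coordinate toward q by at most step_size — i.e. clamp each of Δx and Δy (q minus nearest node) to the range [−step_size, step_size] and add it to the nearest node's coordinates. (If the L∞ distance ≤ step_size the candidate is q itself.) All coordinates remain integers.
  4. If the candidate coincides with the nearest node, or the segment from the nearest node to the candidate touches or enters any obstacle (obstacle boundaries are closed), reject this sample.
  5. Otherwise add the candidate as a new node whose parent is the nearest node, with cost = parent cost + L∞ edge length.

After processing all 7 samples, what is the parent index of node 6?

Parent of node 6: 2

1. q=(5,4) nearest=0 d=4 new=(5,4) → add node 1 parent=0 cost=4
2. q=(17,9) nearest=1 d=12 new=(11,9) → add node 2 parent=1 cost=10
3. q=(5,21) nearest=2 d=12 new=(5,15) → add node 3 parent=2 cost=16
4. q=(11,9) nearest=2 d=0 → coincident, reject
5. q=(21,0) nearest=2 d=10 new=(17,3) → add node 4 parent=2 cost=16
6. q=(9,11) nearest=2 d=2 new=(9,11) → add node 5 parent=2 cost=12
7. q=(15,8) nearest=2 d=4 new=(15,8) → add node 6 parent=2 cost=14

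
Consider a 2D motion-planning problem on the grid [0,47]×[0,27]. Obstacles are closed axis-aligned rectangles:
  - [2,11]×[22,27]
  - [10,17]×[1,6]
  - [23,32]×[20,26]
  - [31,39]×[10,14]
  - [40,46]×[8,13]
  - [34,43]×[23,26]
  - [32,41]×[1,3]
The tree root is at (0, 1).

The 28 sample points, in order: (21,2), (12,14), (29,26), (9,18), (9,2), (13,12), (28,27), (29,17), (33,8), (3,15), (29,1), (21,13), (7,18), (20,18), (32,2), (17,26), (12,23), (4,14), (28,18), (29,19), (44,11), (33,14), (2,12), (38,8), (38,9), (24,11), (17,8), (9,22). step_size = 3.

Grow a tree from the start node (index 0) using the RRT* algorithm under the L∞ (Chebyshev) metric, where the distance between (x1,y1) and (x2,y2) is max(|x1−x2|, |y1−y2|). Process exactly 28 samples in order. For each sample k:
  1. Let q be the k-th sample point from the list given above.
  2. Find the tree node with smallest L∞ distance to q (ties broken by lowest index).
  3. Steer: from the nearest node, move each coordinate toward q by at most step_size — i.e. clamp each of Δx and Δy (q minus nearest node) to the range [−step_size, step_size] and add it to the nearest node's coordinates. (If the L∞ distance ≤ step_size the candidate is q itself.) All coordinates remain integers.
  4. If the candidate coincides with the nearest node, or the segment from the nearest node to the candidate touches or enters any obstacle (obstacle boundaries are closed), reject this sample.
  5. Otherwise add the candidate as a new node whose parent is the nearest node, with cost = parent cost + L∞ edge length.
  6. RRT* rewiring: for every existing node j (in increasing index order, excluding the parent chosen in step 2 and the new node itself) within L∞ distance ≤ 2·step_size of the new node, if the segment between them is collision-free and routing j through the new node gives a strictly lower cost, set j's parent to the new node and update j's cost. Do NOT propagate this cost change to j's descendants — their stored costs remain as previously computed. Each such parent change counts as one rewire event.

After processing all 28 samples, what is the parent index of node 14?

1. q=(21,2) nearest=0 d=21 new=(3,2) → add node 1 parent=0 cost=3
2. q=(12,14) nearest=1 d=12 new=(6,5) → add node 2 parent=1 cost=6
3. q=(29,26) nearest=2 d=23 new=(9,8) → add node 3 parent=2 cost=9
4. q=(9,18) nearest=3 d=10 new=(9,11) → add node 4 parent=3 cost=12
5. q=(9,2) nearest=2 d=3 new=(9,2) → add node 5 parent=2 cost=9
6. q=(13,12) nearest=3 d=4 new=(12,11) → add node 6 parent=3 cost=12
7. q=(28,27) nearest=6 d=16 new=(15,14) → add node 7 parent=6 cost=15
8. q=(29,17) nearest=7 d=14 new=(18,17) → add node 8 parent=7 cost=18
9. q=(33,8) nearest=8 d=15 new=(21,14) → add node 9 parent=8 cost=21
10. q=(3,15) nearest=4 d=6 new=(6,14) → add node 10 parent=4 cost=15
11. q=(29,1) nearest=9 d=13 new=(24,11) → add node 11 parent=9 cost=24
12. q=(21,13) nearest=9 d=1 new=(21,13) → add node 12 parent=9 cost=22
13. q=(7,18) nearest=10 d=4 new=(7,17) → add node 13 parent=10 cost=18
14. q=(20,18) nearest=8 d=2 new=(20,18) → add node 14 parent=8 cost=20
15. q=(32,2) nearest=11 d=9 new=(27,8) → add node 15 parent=11 cost=27
16. q=(17,26) nearest=14 d=8 new=(17,21) → add node 16 parent=14 cost=23
17. q=(12,23) nearest=16 d=5 new=(14,23) → add node 17 parent=16 cost=26
18. q=(4,14) nearest=10 d=2 new=(4,14) → add node 18 parent=10 cost=17
19. q=(28,18) nearest=9 d=7 new=(24,17) → add node 19 parent=9 cost=24
20. q=(29,19) nearest=19 d=5 new=(27,19) → add node 20 parent=19 cost=27
21. q=(44,11) nearest=15 d=17 new=(30,11) → add node 21 parent=15 cost=30
22. q=(33,14) nearest=21 d=3 new=(33,14) → blocked by [31,39]×[10,14], reject
23. q=(2,12) nearest=18 d=2 new=(2,12) → add node 22 parent=18 cost=19
24. q=(38,8) nearest=21 d=8 new=(33,8) → blocked by [31,39]×[10,14], reject
25. q=(38,9) nearest=21 d=8 new=(33,9) → blocked by [31,39]×[10,14], reject
26. q=(24,11) nearest=11 d=0 → coincident, reject
27. q=(17,8) nearest=6 d=5 new=(15,8) → add node 23 parent=6 cost=15; rewire 12→23 (21<22)
28. q=(9,22) nearest=13 d=5 new=(9,20) → add node 24 parent=13 cost=21

Parent of node 14: 8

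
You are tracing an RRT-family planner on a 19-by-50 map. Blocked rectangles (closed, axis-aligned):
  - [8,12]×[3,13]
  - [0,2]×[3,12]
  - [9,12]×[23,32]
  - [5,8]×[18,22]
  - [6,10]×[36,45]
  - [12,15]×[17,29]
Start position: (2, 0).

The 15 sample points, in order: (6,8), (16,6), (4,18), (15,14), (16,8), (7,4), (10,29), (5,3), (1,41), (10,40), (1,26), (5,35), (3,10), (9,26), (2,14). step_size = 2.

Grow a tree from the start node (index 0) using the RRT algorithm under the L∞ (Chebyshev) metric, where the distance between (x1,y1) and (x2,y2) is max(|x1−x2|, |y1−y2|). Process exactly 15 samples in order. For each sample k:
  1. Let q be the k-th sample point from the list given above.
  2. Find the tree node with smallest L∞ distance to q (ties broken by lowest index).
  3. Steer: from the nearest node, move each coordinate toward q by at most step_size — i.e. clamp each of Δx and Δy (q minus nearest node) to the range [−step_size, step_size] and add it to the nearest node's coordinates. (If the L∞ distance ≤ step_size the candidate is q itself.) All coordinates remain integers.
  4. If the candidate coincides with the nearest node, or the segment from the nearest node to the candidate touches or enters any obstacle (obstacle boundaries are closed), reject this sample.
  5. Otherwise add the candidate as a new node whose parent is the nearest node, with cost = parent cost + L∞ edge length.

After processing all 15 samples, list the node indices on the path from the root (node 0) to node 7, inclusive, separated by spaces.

1. q=(6,8) nearest=0 d=8 new=(4,2) → add node 1 parent=0 cost=2
2. q=(16,6) nearest=1 d=12 new=(6,4) → add node 2 parent=1 cost=4
3. q=(4,18) nearest=2 d=14 new=(4,6) → add node 3 parent=2 cost=6
4. q=(15,14) nearest=2 d=10 new=(8,6) → blocked by [8,12]×[3,13], reject
5. q=(16,8) nearest=2 d=10 new=(8,6) → blocked by [8,12]×[3,13], reject
6. q=(7,4) nearest=2 d=1 new=(7,4) → add node 4 parent=2 cost=5
7. q=(10,29) nearest=3 d=23 new=(6,8) → add node 5 parent=3 cost=8
8. q=(5,3) nearest=1 d=1 new=(5,3) → add node 6 parent=1 cost=3
9. q=(1,41) nearest=5 d=33 new=(4,10) → add node 7 parent=5 cost=10
10. q=(10,40) nearest=7 d=30 new=(6,12) → add node 8 parent=7 cost=12
11. q=(1,26) nearest=8 d=14 new=(4,14) → add node 9 parent=8 cost=14
12. q=(5,35) nearest=9 d=21 new=(5,16) → add node 10 parent=9 cost=16
13. q=(3,10) nearest=7 d=1 new=(3,10) → add node 11 parent=7 cost=11
14. q=(9,26) nearest=10 d=10 new=(7,18) → blocked by [5,8]×[18,22], reject
15. q=(2,14) nearest=9 d=2 new=(2,14) → add node 12 parent=9 cost=16

Path: 0 1 2 3 5 7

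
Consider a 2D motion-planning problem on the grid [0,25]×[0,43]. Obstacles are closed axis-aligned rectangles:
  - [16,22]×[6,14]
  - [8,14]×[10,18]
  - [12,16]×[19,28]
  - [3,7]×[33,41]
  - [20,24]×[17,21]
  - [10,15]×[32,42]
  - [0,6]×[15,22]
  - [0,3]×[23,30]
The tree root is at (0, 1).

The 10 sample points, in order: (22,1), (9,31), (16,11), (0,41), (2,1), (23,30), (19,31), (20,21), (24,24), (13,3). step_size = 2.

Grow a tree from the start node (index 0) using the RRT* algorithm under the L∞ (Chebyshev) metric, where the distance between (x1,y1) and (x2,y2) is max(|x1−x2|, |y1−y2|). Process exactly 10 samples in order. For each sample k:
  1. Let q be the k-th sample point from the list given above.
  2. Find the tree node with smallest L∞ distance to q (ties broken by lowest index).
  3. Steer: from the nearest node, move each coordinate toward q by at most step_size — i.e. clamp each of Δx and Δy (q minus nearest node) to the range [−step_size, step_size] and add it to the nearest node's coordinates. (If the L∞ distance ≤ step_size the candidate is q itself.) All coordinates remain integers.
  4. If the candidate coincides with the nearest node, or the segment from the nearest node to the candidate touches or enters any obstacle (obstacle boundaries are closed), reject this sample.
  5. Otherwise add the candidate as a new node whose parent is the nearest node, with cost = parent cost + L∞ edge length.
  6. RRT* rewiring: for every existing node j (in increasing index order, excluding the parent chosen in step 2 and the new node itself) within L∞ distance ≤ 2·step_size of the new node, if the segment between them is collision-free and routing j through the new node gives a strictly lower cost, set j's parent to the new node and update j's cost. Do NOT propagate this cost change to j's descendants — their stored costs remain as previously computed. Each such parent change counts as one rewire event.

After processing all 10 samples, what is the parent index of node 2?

1. q=(22,1) nearest=0 d=22 new=(2,1) → add node 1 parent=0 cost=2
2. q=(9,31) nearest=0 d=30 new=(2,3) → add node 2 parent=0 cost=2
3. q=(16,11) nearest=1 d=14 new=(4,3) → add node 3 parent=1 cost=4
4. q=(0,41) nearest=2 d=38 new=(0,5) → add node 4 parent=2 cost=4
5. q=(2,1) nearest=1 d=0 → coincident, reject
6. q=(23,30) nearest=4 d=25 new=(2,7) → add node 5 parent=4 cost=6
7. q=(19,31) nearest=5 d=24 new=(4,9) → add node 6 parent=5 cost=8
8. q=(20,21) nearest=6 d=16 new=(6,11) → add node 7 parent=6 cost=10
9. q=(24,24) nearest=7 d=18 new=(8,13) → blocked by [8,14]×[10,18], reject
10. q=(13,3) nearest=7 d=8 new=(8,9) → add node 8 parent=7 cost=12

Parent of node 2: 0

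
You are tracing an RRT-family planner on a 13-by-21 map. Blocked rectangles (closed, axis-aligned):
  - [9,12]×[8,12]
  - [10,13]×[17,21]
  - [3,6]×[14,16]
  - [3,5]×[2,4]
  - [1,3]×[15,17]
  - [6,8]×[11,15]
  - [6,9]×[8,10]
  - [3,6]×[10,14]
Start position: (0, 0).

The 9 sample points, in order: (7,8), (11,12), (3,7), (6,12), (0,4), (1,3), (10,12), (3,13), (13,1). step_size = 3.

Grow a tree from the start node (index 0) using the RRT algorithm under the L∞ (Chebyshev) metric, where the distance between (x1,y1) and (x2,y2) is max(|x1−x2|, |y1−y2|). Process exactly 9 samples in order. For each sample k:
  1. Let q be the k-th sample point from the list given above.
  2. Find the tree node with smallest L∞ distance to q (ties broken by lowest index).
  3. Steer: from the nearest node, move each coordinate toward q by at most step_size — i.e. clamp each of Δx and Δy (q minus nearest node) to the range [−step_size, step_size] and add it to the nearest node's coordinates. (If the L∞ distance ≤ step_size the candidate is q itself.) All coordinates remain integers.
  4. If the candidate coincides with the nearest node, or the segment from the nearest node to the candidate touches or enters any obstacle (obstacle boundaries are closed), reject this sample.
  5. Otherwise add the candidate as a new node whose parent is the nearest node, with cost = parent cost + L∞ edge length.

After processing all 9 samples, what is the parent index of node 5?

Parent of node 5: 3

1. q=(7,8) nearest=0 d=8 new=(3,3) → blocked by [3,5]×[2,4], reject
2. q=(11,12) nearest=0 d=12 new=(3,3) → blocked by [3,5]×[2,4], reject
3. q=(3,7) nearest=0 d=7 new=(3,3) → blocked by [3,5]×[2,4], reject
4. q=(6,12) nearest=0 d=12 new=(3,3) → blocked by [3,5]×[2,4], reject
5. q=(0,4) nearest=0 d=4 new=(0,3) → add node 1 parent=0 cost=3
6. q=(1,3) nearest=1 d=1 new=(1,3) → add node 2 parent=1 cost=4
7. q=(10,12) nearest=2 d=9 new=(4,6) → add node 3 parent=2 cost=7
8. q=(3,13) nearest=3 d=7 new=(3,9) → add node 4 parent=3 cost=10
9. q=(13,1) nearest=3 d=9 new=(7,3) → add node 5 parent=3 cost=10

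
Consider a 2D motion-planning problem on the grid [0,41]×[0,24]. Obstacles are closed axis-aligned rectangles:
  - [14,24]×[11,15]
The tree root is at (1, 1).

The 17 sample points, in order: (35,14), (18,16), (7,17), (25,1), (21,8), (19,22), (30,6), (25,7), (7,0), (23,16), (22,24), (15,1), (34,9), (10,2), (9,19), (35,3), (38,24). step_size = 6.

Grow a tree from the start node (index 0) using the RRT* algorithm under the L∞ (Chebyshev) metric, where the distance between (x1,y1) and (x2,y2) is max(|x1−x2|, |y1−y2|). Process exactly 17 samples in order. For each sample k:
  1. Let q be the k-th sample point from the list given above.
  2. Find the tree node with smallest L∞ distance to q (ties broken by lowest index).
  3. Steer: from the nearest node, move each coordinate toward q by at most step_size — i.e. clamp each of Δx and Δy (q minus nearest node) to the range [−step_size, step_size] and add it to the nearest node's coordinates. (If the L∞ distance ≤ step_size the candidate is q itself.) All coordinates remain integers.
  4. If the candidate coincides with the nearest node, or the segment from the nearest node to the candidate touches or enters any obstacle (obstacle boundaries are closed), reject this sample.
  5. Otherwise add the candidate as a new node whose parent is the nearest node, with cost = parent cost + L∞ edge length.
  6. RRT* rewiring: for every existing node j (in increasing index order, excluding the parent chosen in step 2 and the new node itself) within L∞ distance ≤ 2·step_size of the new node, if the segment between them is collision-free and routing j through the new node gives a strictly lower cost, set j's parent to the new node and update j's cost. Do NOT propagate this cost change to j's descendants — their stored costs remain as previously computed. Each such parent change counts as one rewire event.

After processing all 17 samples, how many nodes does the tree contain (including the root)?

1. q=(35,14) nearest=0 d=34 new=(7,7) → add node 1 parent=0 cost=6
2. q=(18,16) nearest=1 d=11 new=(13,13) → add node 2 parent=1 cost=12
3. q=(7,17) nearest=2 d=6 new=(7,17) → add node 3 parent=2 cost=18
4. q=(25,1) nearest=2 d=12 new=(19,7) → blocked by [14,24]×[11,15], reject
5. q=(21,8) nearest=2 d=8 new=(19,8) → blocked by [14,24]×[11,15], reject
6. q=(19,22) nearest=2 d=9 new=(19,19) → blocked by [14,24]×[11,15], reject
7. q=(30,6) nearest=2 d=17 new=(19,7) → blocked by [14,24]×[11,15], reject
8. q=(25,7) nearest=2 d=12 new=(19,7) → blocked by [14,24]×[11,15], reject
9. q=(7,0) nearest=0 d=6 new=(7,0) → add node 4 parent=0 cost=6
10. q=(23,16) nearest=2 d=10 new=(19,16) → blocked by [14,24]×[11,15], reject
11. q=(22,24) nearest=2 d=11 new=(19,19) → blocked by [14,24]×[11,15], reject
12. q=(15,1) nearest=1 d=8 new=(13,1) → add node 5 parent=1 cost=12
13. q=(34,9) nearest=2 d=21 new=(19,9) → blocked by [14,24]×[11,15], reject
14. q=(10,2) nearest=4 d=3 new=(10,2) → add node 6 parent=4 cost=9
15. q=(9,19) nearest=3 d=2 new=(9,19) → add node 7 parent=3 cost=20
16. q=(35,3) nearest=2 d=22 new=(19,7) → blocked by [14,24]×[11,15], reject
17. q=(38,24) nearest=2 d=25 new=(19,19) → blocked by [14,24]×[11,15], reject

Node count: 8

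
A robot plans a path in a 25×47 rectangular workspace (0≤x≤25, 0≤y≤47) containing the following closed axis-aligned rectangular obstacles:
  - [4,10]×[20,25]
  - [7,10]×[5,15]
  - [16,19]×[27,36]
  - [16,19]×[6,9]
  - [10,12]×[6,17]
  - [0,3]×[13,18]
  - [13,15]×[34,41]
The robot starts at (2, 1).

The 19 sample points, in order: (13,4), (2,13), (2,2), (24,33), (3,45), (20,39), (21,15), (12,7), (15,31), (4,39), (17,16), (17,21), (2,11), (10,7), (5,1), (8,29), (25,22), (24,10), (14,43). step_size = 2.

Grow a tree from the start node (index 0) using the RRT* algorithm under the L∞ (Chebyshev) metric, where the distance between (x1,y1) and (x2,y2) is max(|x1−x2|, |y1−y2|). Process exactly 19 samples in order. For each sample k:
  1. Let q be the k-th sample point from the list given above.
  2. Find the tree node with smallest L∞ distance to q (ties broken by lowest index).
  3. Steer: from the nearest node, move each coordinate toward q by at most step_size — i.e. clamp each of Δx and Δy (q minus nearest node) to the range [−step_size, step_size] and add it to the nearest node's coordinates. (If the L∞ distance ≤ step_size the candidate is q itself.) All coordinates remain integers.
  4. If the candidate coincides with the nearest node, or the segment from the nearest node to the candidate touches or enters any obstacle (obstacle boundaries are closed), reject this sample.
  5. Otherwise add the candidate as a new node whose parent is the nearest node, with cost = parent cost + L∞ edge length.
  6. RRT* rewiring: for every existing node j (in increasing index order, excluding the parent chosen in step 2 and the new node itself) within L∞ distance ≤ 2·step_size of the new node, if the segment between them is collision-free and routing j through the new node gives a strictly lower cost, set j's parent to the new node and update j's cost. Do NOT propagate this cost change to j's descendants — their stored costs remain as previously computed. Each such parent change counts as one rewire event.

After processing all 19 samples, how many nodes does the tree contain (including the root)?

1. q=(13,4) nearest=0 d=11 new=(4,3) → add node 1 parent=0 cost=2
2. q=(2,13) nearest=1 d=10 new=(2,5) → add node 2 parent=1 cost=4
3. q=(2,2) nearest=0 d=1 new=(2,2) → add node 3 parent=0 cost=1
4. q=(24,33) nearest=2 d=28 new=(4,7) → add node 4 parent=2 cost=6
5. q=(3,45) nearest=4 d=38 new=(3,9) → add node 5 parent=4 cost=8
6. q=(20,39) nearest=5 d=30 new=(5,11) → add node 6 parent=5 cost=10
7. q=(21,15) nearest=6 d=16 new=(7,13) → blocked by [7,10]×[5,15], reject
8. q=(12,7) nearest=6 d=7 new=(7,9) → blocked by [7,10]×[5,15], reject
9. q=(15,31) nearest=6 d=20 new=(7,13) → blocked by [7,10]×[5,15], reject
10. q=(4,39) nearest=6 d=28 new=(4,13) → add node 7 parent=6 cost=12
11. q=(17,16) nearest=6 d=12 new=(7,13) → blocked by [7,10]×[5,15], reject
12. q=(17,21) nearest=6 d=12 new=(7,13) → blocked by [7,10]×[5,15], reject
13. q=(2,11) nearest=5 d=2 new=(2,11) → add node 8 parent=5 cost=10
14. q=(10,7) nearest=6 d=5 new=(7,9) → blocked by [7,10]×[5,15], reject
15. q=(5,1) nearest=1 d=2 new=(5,1) → add node 9 parent=1 cost=4
16. q=(8,29) nearest=7 d=16 new=(6,15) → add node 10 parent=7 cost=14
17. q=(25,22) nearest=10 d=19 new=(8,17) → add node 11 parent=10 cost=16
18. q=(24,10) nearest=11 d=16 new=(10,15) → blocked by [7,10]×[5,15], reject
19. q=(14,43) nearest=11 d=26 new=(10,19) → add node 12 parent=11 cost=18

Node count: 13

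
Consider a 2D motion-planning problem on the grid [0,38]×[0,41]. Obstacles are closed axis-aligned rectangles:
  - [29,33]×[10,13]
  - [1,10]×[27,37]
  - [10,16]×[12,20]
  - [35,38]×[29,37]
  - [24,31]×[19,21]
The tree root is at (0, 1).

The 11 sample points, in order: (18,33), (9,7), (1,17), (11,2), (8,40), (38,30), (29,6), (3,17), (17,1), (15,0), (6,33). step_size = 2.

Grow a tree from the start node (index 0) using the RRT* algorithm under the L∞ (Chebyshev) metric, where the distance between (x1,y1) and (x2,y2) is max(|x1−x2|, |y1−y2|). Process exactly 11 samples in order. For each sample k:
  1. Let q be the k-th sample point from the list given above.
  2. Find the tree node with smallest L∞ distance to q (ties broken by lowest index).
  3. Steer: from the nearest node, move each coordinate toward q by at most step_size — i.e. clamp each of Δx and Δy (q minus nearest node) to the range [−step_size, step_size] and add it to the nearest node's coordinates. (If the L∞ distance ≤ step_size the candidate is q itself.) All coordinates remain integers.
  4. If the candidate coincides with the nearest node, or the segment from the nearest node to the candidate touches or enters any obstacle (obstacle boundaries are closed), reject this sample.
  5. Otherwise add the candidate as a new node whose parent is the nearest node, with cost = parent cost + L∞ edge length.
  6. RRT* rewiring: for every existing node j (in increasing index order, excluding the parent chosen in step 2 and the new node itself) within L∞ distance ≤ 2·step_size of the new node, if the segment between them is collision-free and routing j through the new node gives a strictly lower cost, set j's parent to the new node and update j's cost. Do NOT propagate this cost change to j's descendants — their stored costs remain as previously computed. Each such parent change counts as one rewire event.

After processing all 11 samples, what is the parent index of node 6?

Parent of node 6: 4

1. q=(18,33) nearest=0 d=32 new=(2,3) → add node 1 parent=0 cost=2
2. q=(9,7) nearest=1 d=7 new=(4,5) → add node 2 parent=1 cost=4
3. q=(1,17) nearest=2 d=12 new=(2,7) → add node 3 parent=2 cost=6
4. q=(11,2) nearest=2 d=7 new=(6,3) → add node 4 parent=2 cost=6
5. q=(8,40) nearest=3 d=33 new=(4,9) → add node 5 parent=3 cost=8
6. q=(38,30) nearest=4 d=32 new=(8,5) → add node 6 parent=4 cost=8
7. q=(29,6) nearest=6 d=21 new=(10,6) → add node 7 parent=6 cost=10
8. q=(3,17) nearest=5 d=8 new=(3,11) → add node 8 parent=5 cost=10
9. q=(17,1) nearest=7 d=7 new=(12,4) → add node 9 parent=7 cost=12
10. q=(15,0) nearest=9 d=4 new=(14,2) → add node 10 parent=9 cost=14
11. q=(6,33) nearest=8 d=22 new=(5,13) → add node 11 parent=8 cost=12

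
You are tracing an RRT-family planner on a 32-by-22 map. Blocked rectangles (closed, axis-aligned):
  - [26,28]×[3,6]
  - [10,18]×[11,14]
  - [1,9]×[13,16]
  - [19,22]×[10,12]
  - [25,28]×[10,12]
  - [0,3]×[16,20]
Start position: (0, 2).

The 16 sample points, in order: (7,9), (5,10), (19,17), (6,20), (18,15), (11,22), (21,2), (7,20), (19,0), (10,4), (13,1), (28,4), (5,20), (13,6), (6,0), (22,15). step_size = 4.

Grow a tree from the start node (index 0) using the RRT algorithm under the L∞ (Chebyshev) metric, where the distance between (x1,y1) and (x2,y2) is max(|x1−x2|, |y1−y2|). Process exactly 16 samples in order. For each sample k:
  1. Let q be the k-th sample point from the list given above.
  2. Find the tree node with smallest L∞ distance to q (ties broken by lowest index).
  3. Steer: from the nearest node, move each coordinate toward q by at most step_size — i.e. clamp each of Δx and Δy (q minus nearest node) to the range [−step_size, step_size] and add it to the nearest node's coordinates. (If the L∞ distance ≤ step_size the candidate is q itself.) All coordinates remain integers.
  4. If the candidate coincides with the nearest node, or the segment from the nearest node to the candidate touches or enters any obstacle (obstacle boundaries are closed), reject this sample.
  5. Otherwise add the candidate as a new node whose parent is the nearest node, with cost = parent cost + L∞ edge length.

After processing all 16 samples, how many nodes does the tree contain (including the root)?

1. q=(7,9) nearest=0 d=7 new=(4,6) → add node 1 parent=0 cost=4
2. q=(5,10) nearest=1 d=4 new=(5,10) → add node 2 parent=1 cost=8
3. q=(19,17) nearest=2 d=14 new=(9,14) → blocked by [1,9]×[13,16], reject
4. q=(6,20) nearest=2 d=10 new=(6,14) → blocked by [1,9]×[13,16], reject
5. q=(18,15) nearest=2 d=13 new=(9,14) → blocked by [1,9]×[13,16], reject
6. q=(11,22) nearest=2 d=12 new=(9,14) → blocked by [1,9]×[13,16], reject
7. q=(21,2) nearest=2 d=16 new=(9,6) → add node 3 parent=2 cost=12
8. q=(7,20) nearest=2 d=10 new=(7,14) → blocked by [1,9]×[13,16], reject
9. q=(19,0) nearest=3 d=10 new=(13,2) → add node 4 parent=3 cost=16
10. q=(10,4) nearest=3 d=2 new=(10,4) → add node 5 parent=3 cost=14
11. q=(13,1) nearest=4 d=1 new=(13,1) → add node 6 parent=4 cost=17
12. q=(28,4) nearest=4 d=15 new=(17,4) → add node 7 parent=4 cost=20
13. q=(5,20) nearest=2 d=10 new=(5,14) → blocked by [1,9]×[13,16], reject
14. q=(13,6) nearest=5 d=3 new=(13,6) → add node 8 parent=5 cost=17
15. q=(6,0) nearest=5 d=4 new=(6,0) → add node 9 parent=5 cost=18
16. q=(22,15) nearest=8 d=9 new=(17,10) → add node 10 parent=8 cost=21

Node count: 11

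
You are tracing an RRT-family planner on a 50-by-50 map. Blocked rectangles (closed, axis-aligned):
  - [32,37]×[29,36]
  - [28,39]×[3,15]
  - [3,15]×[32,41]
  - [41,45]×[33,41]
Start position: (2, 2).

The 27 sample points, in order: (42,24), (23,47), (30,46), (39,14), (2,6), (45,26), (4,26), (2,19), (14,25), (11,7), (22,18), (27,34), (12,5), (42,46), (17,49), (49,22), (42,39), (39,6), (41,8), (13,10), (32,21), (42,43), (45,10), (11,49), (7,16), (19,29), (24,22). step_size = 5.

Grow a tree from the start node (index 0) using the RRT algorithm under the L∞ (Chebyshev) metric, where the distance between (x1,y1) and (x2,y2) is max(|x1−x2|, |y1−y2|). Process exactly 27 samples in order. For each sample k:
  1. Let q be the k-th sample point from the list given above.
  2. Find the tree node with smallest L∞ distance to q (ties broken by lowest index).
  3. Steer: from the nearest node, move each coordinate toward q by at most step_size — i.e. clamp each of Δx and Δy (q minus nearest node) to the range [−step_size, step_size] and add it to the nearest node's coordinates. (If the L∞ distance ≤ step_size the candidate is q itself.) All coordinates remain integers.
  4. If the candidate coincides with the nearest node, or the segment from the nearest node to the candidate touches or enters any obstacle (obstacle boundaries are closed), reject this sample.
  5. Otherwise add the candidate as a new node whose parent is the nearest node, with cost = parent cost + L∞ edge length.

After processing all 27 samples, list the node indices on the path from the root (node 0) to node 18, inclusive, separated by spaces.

1. q=(42,24) nearest=0 d=40 new=(7,7) → add node 1 parent=0 cost=5
2. q=(23,47) nearest=1 d=40 new=(12,12) → add node 2 parent=1 cost=10
3. q=(30,46) nearest=2 d=34 new=(17,17) → add node 3 parent=2 cost=15
4. q=(39,14) nearest=3 d=22 new=(22,14) → add node 4 parent=3 cost=20
5. q=(2,6) nearest=0 d=4 new=(2,6) → add node 5 parent=0 cost=4
6. q=(45,26) nearest=4 d=23 new=(27,19) → add node 6 parent=4 cost=25
7. q=(4,26) nearest=3 d=13 new=(12,22) → add node 7 parent=3 cost=20
8. q=(2,19) nearest=2 d=10 new=(7,17) → add node 8 parent=2 cost=15
9. q=(14,25) nearest=7 d=3 new=(14,25) → add node 9 parent=7 cost=23
10. q=(11,7) nearest=1 d=4 new=(11,7) → add node 10 parent=1 cost=9
11. q=(22,18) nearest=4 d=4 new=(22,18) → add node 11 parent=4 cost=24
12. q=(27,34) nearest=9 d=13 new=(19,30) → add node 12 parent=9 cost=28
13. q=(12,5) nearest=10 d=2 new=(12,5) → add node 13 parent=10 cost=11
14. q=(42,46) nearest=12 d=23 new=(24,35) → add node 14 parent=12 cost=33
15. q=(17,49) nearest=14 d=14 new=(19,40) → add node 15 parent=14 cost=38
16. q=(49,22) nearest=6 d=22 new=(32,22) → add node 16 parent=6 cost=30
17. q=(42,39) nearest=16 d=17 new=(37,27) → add node 17 parent=16 cost=35
18. q=(39,6) nearest=6 d=13 new=(32,14) → blocked by [28,39]×[3,15], reject
19. q=(41,8) nearest=6 d=14 new=(32,14) → blocked by [28,39]×[3,15], reject
20. q=(13,10) nearest=2 d=2 new=(13,10) → add node 18 parent=2 cost=12
21. q=(32,21) nearest=16 d=1 new=(32,21) → add node 19 parent=16 cost=31
22. q=(42,43) nearest=17 d=16 new=(42,32) → add node 20 parent=17 cost=40
23. q=(45,10) nearest=16 d=13 new=(37,17) → add node 21 parent=16 cost=35
24. q=(11,49) nearest=15 d=9 new=(14,45) → add node 22 parent=15 cost=43
25. q=(7,16) nearest=8 d=1 new=(7,16) → add node 23 parent=8 cost=16
26. q=(19,29) nearest=12 d=1 new=(19,29) → add node 24 parent=12 cost=29
27. q=(24,22) nearest=6 d=3 new=(24,22) → add node 25 parent=6 cost=28

Path: 0 1 2 18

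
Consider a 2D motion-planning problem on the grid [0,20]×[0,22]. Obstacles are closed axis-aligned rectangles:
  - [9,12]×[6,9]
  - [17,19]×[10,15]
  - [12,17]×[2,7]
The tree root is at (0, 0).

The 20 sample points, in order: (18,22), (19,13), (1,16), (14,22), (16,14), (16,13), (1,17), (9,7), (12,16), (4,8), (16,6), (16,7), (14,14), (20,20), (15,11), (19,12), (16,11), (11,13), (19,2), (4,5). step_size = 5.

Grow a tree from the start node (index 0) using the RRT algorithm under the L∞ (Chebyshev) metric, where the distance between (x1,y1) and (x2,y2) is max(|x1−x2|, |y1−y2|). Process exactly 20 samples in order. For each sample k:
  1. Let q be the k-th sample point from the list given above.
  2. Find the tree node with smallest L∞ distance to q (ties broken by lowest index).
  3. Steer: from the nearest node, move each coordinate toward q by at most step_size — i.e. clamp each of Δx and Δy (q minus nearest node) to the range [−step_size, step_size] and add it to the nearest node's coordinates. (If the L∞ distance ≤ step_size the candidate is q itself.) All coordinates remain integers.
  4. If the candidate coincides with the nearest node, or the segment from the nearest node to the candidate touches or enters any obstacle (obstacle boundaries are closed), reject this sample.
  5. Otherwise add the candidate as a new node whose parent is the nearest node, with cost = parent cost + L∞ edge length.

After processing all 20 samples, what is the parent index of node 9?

Parent of node 9: 5

1. q=(18,22) nearest=0 d=22 new=(5,5) → add node 1 parent=0 cost=5
2. q=(19,13) nearest=1 d=14 new=(10,10) → blocked by [9,12]×[6,9], reject
3. q=(1,16) nearest=1 d=11 new=(1,10) → add node 2 parent=1 cost=10
4. q=(14,22) nearest=2 d=13 new=(6,15) → add node 3 parent=2 cost=15
5. q=(16,14) nearest=3 d=10 new=(11,14) → add node 4 parent=3 cost=20
6. q=(16,13) nearest=4 d=5 new=(16,13) → add node 5 parent=4 cost=25
7. q=(1,17) nearest=3 d=5 new=(1,17) → add node 6 parent=3 cost=20
8. q=(9,7) nearest=1 d=4 new=(9,7) → blocked by [9,12]×[6,9], reject
9. q=(12,16) nearest=4 d=2 new=(12,16) → add node 7 parent=4 cost=22
10. q=(4,8) nearest=1 d=3 new=(4,8) → add node 8 parent=1 cost=8
11. q=(16,6) nearest=5 d=7 new=(16,8) → add node 9 parent=5 cost=30
12. q=(16,7) nearest=9 d=1 new=(16,7) → blocked by [12,17]×[2,7], reject
13. q=(14,14) nearest=5 d=2 new=(14,14) → add node 10 parent=5 cost=27
14. q=(20,20) nearest=10 d=6 new=(19,19) → add node 11 parent=10 cost=32
15. q=(15,11) nearest=5 d=2 new=(15,11) → add node 12 parent=5 cost=27
16. q=(19,12) nearest=5 d=3 new=(19,12) → blocked by [17,19]×[10,15], reject
17. q=(16,11) nearest=12 d=1 new=(16,11) → add node 13 parent=12 cost=28
18. q=(11,13) nearest=4 d=1 new=(11,13) → add node 14 parent=4 cost=21
19. q=(19,2) nearest=9 d=6 new=(19,3) → blocked by [12,17]×[2,7], reject
20. q=(4,5) nearest=1 d=1 new=(4,5) → add node 15 parent=1 cost=6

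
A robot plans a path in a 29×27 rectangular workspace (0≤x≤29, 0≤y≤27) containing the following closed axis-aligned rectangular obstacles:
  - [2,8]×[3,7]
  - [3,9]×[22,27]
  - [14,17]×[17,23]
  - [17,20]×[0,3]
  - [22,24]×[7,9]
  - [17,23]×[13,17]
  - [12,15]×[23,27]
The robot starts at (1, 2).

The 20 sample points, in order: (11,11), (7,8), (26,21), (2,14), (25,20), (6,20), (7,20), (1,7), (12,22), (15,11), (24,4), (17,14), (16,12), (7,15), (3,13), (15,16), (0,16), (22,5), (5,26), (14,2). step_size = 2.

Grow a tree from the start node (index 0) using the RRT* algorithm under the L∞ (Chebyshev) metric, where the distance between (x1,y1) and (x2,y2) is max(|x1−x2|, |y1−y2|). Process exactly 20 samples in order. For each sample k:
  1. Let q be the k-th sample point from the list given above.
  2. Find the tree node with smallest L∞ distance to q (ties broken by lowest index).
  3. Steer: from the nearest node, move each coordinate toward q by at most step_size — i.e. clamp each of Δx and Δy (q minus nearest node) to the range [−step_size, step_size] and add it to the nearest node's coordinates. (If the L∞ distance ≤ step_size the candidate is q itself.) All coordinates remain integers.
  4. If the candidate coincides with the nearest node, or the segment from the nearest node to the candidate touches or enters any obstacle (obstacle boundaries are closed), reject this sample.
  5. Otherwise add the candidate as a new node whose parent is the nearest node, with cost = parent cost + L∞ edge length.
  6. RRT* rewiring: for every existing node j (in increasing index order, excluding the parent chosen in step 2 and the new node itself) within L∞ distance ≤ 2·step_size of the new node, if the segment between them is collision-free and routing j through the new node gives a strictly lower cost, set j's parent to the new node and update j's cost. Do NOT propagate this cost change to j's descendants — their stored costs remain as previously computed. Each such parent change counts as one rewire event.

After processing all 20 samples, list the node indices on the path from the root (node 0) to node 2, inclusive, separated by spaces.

1. q=(11,11) nearest=0 d=10 new=(3,4) → blocked by [2,8]×[3,7], reject
2. q=(7,8) nearest=0 d=6 new=(3,4) → blocked by [2,8]×[3,7], reject
3. q=(26,21) nearest=0 d=25 new=(3,4) → blocked by [2,8]×[3,7], reject
4. q=(2,14) nearest=0 d=12 new=(2,4) → blocked by [2,8]×[3,7], reject
5. q=(25,20) nearest=0 d=24 new=(3,4) → blocked by [2,8]×[3,7], reject
6. q=(6,20) nearest=0 d=18 new=(3,4) → blocked by [2,8]×[3,7], reject
7. q=(7,20) nearest=0 d=18 new=(3,4) → blocked by [2,8]×[3,7], reject
8. q=(1,7) nearest=0 d=5 new=(1,4) → add node 1 parent=0 cost=2
9. q=(12,22) nearest=1 d=18 new=(3,6) → blocked by [2,8]×[3,7], reject
10. q=(15,11) nearest=0 d=14 new=(3,4) → blocked by [2,8]×[3,7], reject
11. q=(24,4) nearest=0 d=23 new=(3,4) → blocked by [2,8]×[3,7], reject
12. q=(17,14) nearest=0 d=16 new=(3,4) → blocked by [2,8]×[3,7], reject
13. q=(16,12) nearest=0 d=15 new=(3,4) → blocked by [2,8]×[3,7], reject
14. q=(7,15) nearest=1 d=11 new=(3,6) → blocked by [2,8]×[3,7], reject
15. q=(3,13) nearest=1 d=9 new=(3,6) → blocked by [2,8]×[3,7], reject
16. q=(15,16) nearest=0 d=14 new=(3,4) → blocked by [2,8]×[3,7], reject
17. q=(0,16) nearest=1 d=12 new=(0,6) → add node 2 parent=1 cost=4
18. q=(22,5) nearest=0 d=21 new=(3,4) → blocked by [2,8]×[3,7], reject
19. q=(5,26) nearest=2 d=20 new=(2,8) → add node 3 parent=2 cost=6
20. q=(14,2) nearest=3 d=12 new=(4,6) → blocked by [2,8]×[3,7], reject

Path: 0 1 2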